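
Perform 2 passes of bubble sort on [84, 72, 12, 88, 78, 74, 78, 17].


Initial: [84, 72, 12, 88, 78, 74, 78, 17]
Pass 1: [72, 12, 84, 78, 74, 78, 17, 88] (6 swaps)
Pass 2: [12, 72, 78, 74, 78, 17, 84, 88] (5 swaps)

After 2 passes: [12, 72, 78, 74, 78, 17, 84, 88]


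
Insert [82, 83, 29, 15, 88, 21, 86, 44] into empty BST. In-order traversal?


Insert 82: root
Insert 83: R from 82
Insert 29: L from 82
Insert 15: L from 82 -> L from 29
Insert 88: R from 82 -> R from 83
Insert 21: L from 82 -> L from 29 -> R from 15
Insert 86: R from 82 -> R from 83 -> L from 88
Insert 44: L from 82 -> R from 29

In-order: [15, 21, 29, 44, 82, 83, 86, 88]


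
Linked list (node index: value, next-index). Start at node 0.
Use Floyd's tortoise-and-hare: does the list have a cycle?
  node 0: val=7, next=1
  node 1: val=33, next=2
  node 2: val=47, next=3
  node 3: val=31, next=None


Floyd's tortoise (slow, +1) and hare (fast, +2):
  init: slow=0, fast=0
  step 1: slow=1, fast=2
  step 2: fast 2->3->None, no cycle

Cycle: no


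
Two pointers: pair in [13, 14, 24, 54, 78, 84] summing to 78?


lo=0(13)+hi=5(84)=97
lo=0(13)+hi=4(78)=91
lo=0(13)+hi=3(54)=67
lo=1(14)+hi=3(54)=68
lo=2(24)+hi=3(54)=78

Yes: 24+54=78


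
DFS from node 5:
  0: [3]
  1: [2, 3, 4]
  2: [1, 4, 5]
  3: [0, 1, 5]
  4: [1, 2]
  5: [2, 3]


Visit 5, push [3, 2]
Visit 2, push [4, 1]
Visit 1, push [4, 3]
Visit 3, push [0]
Visit 0, push []
Visit 4, push []

DFS order: [5, 2, 1, 3, 0, 4]


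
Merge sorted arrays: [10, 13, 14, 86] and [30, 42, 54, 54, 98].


Take 10 from A
Take 13 from A
Take 14 from A
Take 30 from B
Take 42 from B
Take 54 from B
Take 54 from B
Take 86 from A

Merged: [10, 13, 14, 30, 42, 54, 54, 86, 98]


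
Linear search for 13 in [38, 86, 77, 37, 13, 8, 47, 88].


i=0: 38!=13
i=1: 86!=13
i=2: 77!=13
i=3: 37!=13
i=4: 13==13 found!

Found at 4, 5 comps


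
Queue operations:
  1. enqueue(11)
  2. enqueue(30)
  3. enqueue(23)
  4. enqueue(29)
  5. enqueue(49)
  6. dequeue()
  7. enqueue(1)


enqueue(11) -> [11]
enqueue(30) -> [11, 30]
enqueue(23) -> [11, 30, 23]
enqueue(29) -> [11, 30, 23, 29]
enqueue(49) -> [11, 30, 23, 29, 49]
dequeue()->11, [30, 23, 29, 49]
enqueue(1) -> [30, 23, 29, 49, 1]

Final queue: [30, 23, 29, 49, 1]


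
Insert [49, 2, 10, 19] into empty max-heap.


Insert 49: [49]
Insert 2: [49, 2]
Insert 10: [49, 2, 10]
Insert 19: [49, 19, 10, 2]

Final heap: [49, 19, 10, 2]


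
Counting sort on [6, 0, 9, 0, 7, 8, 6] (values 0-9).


Input: [6, 0, 9, 0, 7, 8, 6]
Counts: [2, 0, 0, 0, 0, 0, 2, 1, 1, 1]

Sorted: [0, 0, 6, 6, 7, 8, 9]


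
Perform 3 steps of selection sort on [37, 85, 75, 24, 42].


Initial: [37, 85, 75, 24, 42]
Step 1: min=24 at 3
  Swap: [24, 85, 75, 37, 42]
Step 2: min=37 at 3
  Swap: [24, 37, 75, 85, 42]
Step 3: min=42 at 4
  Swap: [24, 37, 42, 85, 75]

After 3 steps: [24, 37, 42, 85, 75]


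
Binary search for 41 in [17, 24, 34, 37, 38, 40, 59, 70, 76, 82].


Step 1: lo=0, hi=9, mid=4, val=38
Step 2: lo=5, hi=9, mid=7, val=70
Step 3: lo=5, hi=6, mid=5, val=40
Step 4: lo=6, hi=6, mid=6, val=59

Not found


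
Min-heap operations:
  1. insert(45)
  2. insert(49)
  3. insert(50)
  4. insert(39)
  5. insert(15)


insert(45) -> [45]
insert(49) -> [45, 49]
insert(50) -> [45, 49, 50]
insert(39) -> [39, 45, 50, 49]
insert(15) -> [15, 39, 50, 49, 45]

Final heap: [15, 39, 50, 49, 45]


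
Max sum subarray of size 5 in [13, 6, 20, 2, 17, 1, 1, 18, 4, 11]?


[0:5]: 58
[1:6]: 46
[2:7]: 41
[3:8]: 39
[4:9]: 41
[5:10]: 35

Max: 58 at [0:5]


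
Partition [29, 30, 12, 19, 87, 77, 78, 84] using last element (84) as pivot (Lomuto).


Pivot: 84
  29 <= 84: advance i (no swap)
  30 <= 84: advance i (no swap)
  12 <= 84: advance i (no swap)
  19 <= 84: advance i (no swap)
  77 <= 84: swap -> [29, 30, 12, 19, 77, 87, 78, 84]
  78 <= 84: swap -> [29, 30, 12, 19, 77, 78, 87, 84]
Place pivot at 6: [29, 30, 12, 19, 77, 78, 84, 87]

Partitioned: [29, 30, 12, 19, 77, 78, 84, 87]


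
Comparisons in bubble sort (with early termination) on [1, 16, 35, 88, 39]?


Algorithm: bubble sort (with early termination)
Input: [1, 16, 35, 88, 39]
Sorted: [1, 16, 35, 39, 88]

7


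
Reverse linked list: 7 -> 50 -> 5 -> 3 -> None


Step 1: curr=7, set curr.next=prev(None) | reversed so far: 7
Step 2: curr=50, set curr.next=prev(7) | reversed so far: 50 -> 7
Step 3: curr=5, set curr.next=prev(50) | reversed so far: 5 -> 50 -> 7
Step 4: curr=3, set curr.next=prev(5) | reversed so far: 3 -> 5 -> 50 -> 7

3 -> 5 -> 50 -> 7 -> None


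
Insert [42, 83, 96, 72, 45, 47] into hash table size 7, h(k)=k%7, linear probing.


Insert 42: h=0 -> slot 0
Insert 83: h=6 -> slot 6
Insert 96: h=5 -> slot 5
Insert 72: h=2 -> slot 2
Insert 45: h=3 -> slot 3
Insert 47: h=5, 3 probes -> slot 1

Table: [42, 47, 72, 45, None, 96, 83]


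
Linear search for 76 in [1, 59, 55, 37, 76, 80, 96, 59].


i=0: 1!=76
i=1: 59!=76
i=2: 55!=76
i=3: 37!=76
i=4: 76==76 found!

Found at 4, 5 comps


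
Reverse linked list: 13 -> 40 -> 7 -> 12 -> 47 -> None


Step 1: curr=13, set curr.next=prev(None) | reversed so far: 13
Step 2: curr=40, set curr.next=prev(13) | reversed so far: 40 -> 13
Step 3: curr=7, set curr.next=prev(40) | reversed so far: 7 -> 40 -> 13
Step 4: curr=12, set curr.next=prev(7) | reversed so far: 12 -> 7 -> 40 -> 13
Step 5: curr=47, set curr.next=prev(12) | reversed so far: 47 -> 12 -> 7 -> 40 -> 13

47 -> 12 -> 7 -> 40 -> 13 -> None


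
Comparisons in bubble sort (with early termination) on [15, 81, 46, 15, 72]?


Algorithm: bubble sort (with early termination)
Input: [15, 81, 46, 15, 72]
Sorted: [15, 15, 46, 72, 81]

9


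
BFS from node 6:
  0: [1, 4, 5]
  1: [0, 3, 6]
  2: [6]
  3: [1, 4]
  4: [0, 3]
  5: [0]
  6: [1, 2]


Visit 6, enqueue [1, 2]
Visit 1, enqueue [0, 3]
Visit 2, enqueue []
Visit 0, enqueue [4, 5]
Visit 3, enqueue []
Visit 4, enqueue []
Visit 5, enqueue []

BFS order: [6, 1, 2, 0, 3, 4, 5]


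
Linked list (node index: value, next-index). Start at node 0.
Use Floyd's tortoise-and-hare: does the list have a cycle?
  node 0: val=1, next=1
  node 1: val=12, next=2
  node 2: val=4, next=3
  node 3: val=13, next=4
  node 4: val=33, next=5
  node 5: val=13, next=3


Floyd's tortoise (slow, +1) and hare (fast, +2):
  init: slow=0, fast=0
  step 1: slow=1, fast=2
  step 2: slow=2, fast=4
  step 3: slow=3, fast=3
  slow == fast at node 3: cycle detected

Cycle: yes


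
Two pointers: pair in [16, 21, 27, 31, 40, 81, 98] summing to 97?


lo=0(16)+hi=6(98)=114
lo=0(16)+hi=5(81)=97

Yes: 16+81=97


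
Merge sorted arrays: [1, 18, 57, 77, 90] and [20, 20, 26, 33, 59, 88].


Take 1 from A
Take 18 from A
Take 20 from B
Take 20 from B
Take 26 from B
Take 33 from B
Take 57 from A
Take 59 from B
Take 77 from A
Take 88 from B

Merged: [1, 18, 20, 20, 26, 33, 57, 59, 77, 88, 90]


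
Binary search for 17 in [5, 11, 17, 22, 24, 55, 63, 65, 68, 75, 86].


Step 1: lo=0, hi=10, mid=5, val=55
Step 2: lo=0, hi=4, mid=2, val=17

Found at index 2


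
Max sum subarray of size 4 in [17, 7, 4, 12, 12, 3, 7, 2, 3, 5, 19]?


[0:4]: 40
[1:5]: 35
[2:6]: 31
[3:7]: 34
[4:8]: 24
[5:9]: 15
[6:10]: 17
[7:11]: 29

Max: 40 at [0:4]


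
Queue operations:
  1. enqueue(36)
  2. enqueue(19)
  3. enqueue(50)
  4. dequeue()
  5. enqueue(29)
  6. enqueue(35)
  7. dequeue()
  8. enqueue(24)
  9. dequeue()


enqueue(36) -> [36]
enqueue(19) -> [36, 19]
enqueue(50) -> [36, 19, 50]
dequeue()->36, [19, 50]
enqueue(29) -> [19, 50, 29]
enqueue(35) -> [19, 50, 29, 35]
dequeue()->19, [50, 29, 35]
enqueue(24) -> [50, 29, 35, 24]
dequeue()->50, [29, 35, 24]

Final queue: [29, 35, 24]


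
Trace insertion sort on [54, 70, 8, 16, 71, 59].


Initial: [54, 70, 8, 16, 71, 59]
Insert 70: [54, 70, 8, 16, 71, 59]
Insert 8: [8, 54, 70, 16, 71, 59]
Insert 16: [8, 16, 54, 70, 71, 59]
Insert 71: [8, 16, 54, 70, 71, 59]
Insert 59: [8, 16, 54, 59, 70, 71]

Sorted: [8, 16, 54, 59, 70, 71]


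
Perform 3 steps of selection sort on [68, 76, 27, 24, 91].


Initial: [68, 76, 27, 24, 91]
Step 1: min=24 at 3
  Swap: [24, 76, 27, 68, 91]
Step 2: min=27 at 2
  Swap: [24, 27, 76, 68, 91]
Step 3: min=68 at 3
  Swap: [24, 27, 68, 76, 91]

After 3 steps: [24, 27, 68, 76, 91]


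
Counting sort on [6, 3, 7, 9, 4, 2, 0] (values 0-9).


Input: [6, 3, 7, 9, 4, 2, 0]
Counts: [1, 0, 1, 1, 1, 0, 1, 1, 0, 1]

Sorted: [0, 2, 3, 4, 6, 7, 9]


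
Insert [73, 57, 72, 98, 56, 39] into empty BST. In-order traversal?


Insert 73: root
Insert 57: L from 73
Insert 72: L from 73 -> R from 57
Insert 98: R from 73
Insert 56: L from 73 -> L from 57
Insert 39: L from 73 -> L from 57 -> L from 56

In-order: [39, 56, 57, 72, 73, 98]


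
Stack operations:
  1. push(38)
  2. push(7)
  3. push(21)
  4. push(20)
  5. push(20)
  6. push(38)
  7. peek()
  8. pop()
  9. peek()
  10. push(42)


push(38) -> [38]
push(7) -> [38, 7]
push(21) -> [38, 7, 21]
push(20) -> [38, 7, 21, 20]
push(20) -> [38, 7, 21, 20, 20]
push(38) -> [38, 7, 21, 20, 20, 38]
peek()->38
pop()->38, [38, 7, 21, 20, 20]
peek()->20
push(42) -> [38, 7, 21, 20, 20, 42]

Final stack: [38, 7, 21, 20, 20, 42]


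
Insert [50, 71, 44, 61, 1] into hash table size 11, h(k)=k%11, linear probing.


Insert 50: h=6 -> slot 6
Insert 71: h=5 -> slot 5
Insert 44: h=0 -> slot 0
Insert 61: h=6, 1 probes -> slot 7
Insert 1: h=1 -> slot 1

Table: [44, 1, None, None, None, 71, 50, 61, None, None, None]


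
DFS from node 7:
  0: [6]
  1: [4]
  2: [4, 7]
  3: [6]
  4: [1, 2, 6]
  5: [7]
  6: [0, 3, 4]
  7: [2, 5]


Visit 7, push [5, 2]
Visit 2, push [4]
Visit 4, push [6, 1]
Visit 1, push []
Visit 6, push [3, 0]
Visit 0, push []
Visit 3, push []
Visit 5, push []

DFS order: [7, 2, 4, 1, 6, 0, 3, 5]


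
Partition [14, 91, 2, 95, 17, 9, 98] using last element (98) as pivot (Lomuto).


Pivot: 98
  14 <= 98: advance i (no swap)
  91 <= 98: advance i (no swap)
  2 <= 98: advance i (no swap)
  95 <= 98: advance i (no swap)
  17 <= 98: advance i (no swap)
  9 <= 98: advance i (no swap)
Place pivot at 6: [14, 91, 2, 95, 17, 9, 98]

Partitioned: [14, 91, 2, 95, 17, 9, 98]


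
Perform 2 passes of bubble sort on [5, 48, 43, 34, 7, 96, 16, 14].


Initial: [5, 48, 43, 34, 7, 96, 16, 14]
Pass 1: [5, 43, 34, 7, 48, 16, 14, 96] (5 swaps)
Pass 2: [5, 34, 7, 43, 16, 14, 48, 96] (4 swaps)

After 2 passes: [5, 34, 7, 43, 16, 14, 48, 96]


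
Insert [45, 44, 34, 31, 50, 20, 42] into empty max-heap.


Insert 45: [45]
Insert 44: [45, 44]
Insert 34: [45, 44, 34]
Insert 31: [45, 44, 34, 31]
Insert 50: [50, 45, 34, 31, 44]
Insert 20: [50, 45, 34, 31, 44, 20]
Insert 42: [50, 45, 42, 31, 44, 20, 34]

Final heap: [50, 45, 42, 31, 44, 20, 34]


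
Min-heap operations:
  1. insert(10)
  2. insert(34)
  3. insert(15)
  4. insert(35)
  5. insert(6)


insert(10) -> [10]
insert(34) -> [10, 34]
insert(15) -> [10, 34, 15]
insert(35) -> [10, 34, 15, 35]
insert(6) -> [6, 10, 15, 35, 34]

Final heap: [6, 10, 15, 35, 34]


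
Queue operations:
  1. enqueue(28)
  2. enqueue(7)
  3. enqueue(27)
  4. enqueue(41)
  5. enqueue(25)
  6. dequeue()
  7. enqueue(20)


enqueue(28) -> [28]
enqueue(7) -> [28, 7]
enqueue(27) -> [28, 7, 27]
enqueue(41) -> [28, 7, 27, 41]
enqueue(25) -> [28, 7, 27, 41, 25]
dequeue()->28, [7, 27, 41, 25]
enqueue(20) -> [7, 27, 41, 25, 20]

Final queue: [7, 27, 41, 25, 20]


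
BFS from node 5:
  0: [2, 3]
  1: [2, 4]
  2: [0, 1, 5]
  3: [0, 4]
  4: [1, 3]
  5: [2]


Visit 5, enqueue [2]
Visit 2, enqueue [0, 1]
Visit 0, enqueue [3]
Visit 1, enqueue [4]
Visit 3, enqueue []
Visit 4, enqueue []

BFS order: [5, 2, 0, 1, 3, 4]


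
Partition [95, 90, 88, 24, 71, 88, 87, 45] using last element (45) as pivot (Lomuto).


Pivot: 45
  24 <= 45: swap -> [24, 90, 88, 95, 71, 88, 87, 45]
Place pivot at 1: [24, 45, 88, 95, 71, 88, 87, 90]

Partitioned: [24, 45, 88, 95, 71, 88, 87, 90]


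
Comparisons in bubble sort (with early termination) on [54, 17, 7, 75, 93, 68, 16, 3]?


Algorithm: bubble sort (with early termination)
Input: [54, 17, 7, 75, 93, 68, 16, 3]
Sorted: [3, 7, 16, 17, 54, 68, 75, 93]

28


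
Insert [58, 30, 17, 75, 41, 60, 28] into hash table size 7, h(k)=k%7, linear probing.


Insert 58: h=2 -> slot 2
Insert 30: h=2, 1 probes -> slot 3
Insert 17: h=3, 1 probes -> slot 4
Insert 75: h=5 -> slot 5
Insert 41: h=6 -> slot 6
Insert 60: h=4, 3 probes -> slot 0
Insert 28: h=0, 1 probes -> slot 1

Table: [60, 28, 58, 30, 17, 75, 41]


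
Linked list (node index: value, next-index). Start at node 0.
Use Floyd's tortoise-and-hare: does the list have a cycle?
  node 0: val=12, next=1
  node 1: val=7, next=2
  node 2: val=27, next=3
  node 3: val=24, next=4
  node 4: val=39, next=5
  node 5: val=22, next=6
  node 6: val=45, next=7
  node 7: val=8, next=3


Floyd's tortoise (slow, +1) and hare (fast, +2):
  init: slow=0, fast=0
  step 1: slow=1, fast=2
  step 2: slow=2, fast=4
  step 3: slow=3, fast=6
  step 4: slow=4, fast=3
  step 5: slow=5, fast=5
  slow == fast at node 5: cycle detected

Cycle: yes


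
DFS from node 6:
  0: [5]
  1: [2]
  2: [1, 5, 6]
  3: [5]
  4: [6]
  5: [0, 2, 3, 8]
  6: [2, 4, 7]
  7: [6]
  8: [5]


Visit 6, push [7, 4, 2]
Visit 2, push [5, 1]
Visit 1, push []
Visit 5, push [8, 3, 0]
Visit 0, push []
Visit 3, push []
Visit 8, push []
Visit 4, push []
Visit 7, push []

DFS order: [6, 2, 1, 5, 0, 3, 8, 4, 7]


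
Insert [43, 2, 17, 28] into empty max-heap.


Insert 43: [43]
Insert 2: [43, 2]
Insert 17: [43, 2, 17]
Insert 28: [43, 28, 17, 2]

Final heap: [43, 28, 17, 2]


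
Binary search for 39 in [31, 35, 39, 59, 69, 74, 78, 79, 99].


Step 1: lo=0, hi=8, mid=4, val=69
Step 2: lo=0, hi=3, mid=1, val=35
Step 3: lo=2, hi=3, mid=2, val=39

Found at index 2


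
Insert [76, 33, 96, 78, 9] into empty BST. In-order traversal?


Insert 76: root
Insert 33: L from 76
Insert 96: R from 76
Insert 78: R from 76 -> L from 96
Insert 9: L from 76 -> L from 33

In-order: [9, 33, 76, 78, 96]


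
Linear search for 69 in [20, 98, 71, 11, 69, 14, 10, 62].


i=0: 20!=69
i=1: 98!=69
i=2: 71!=69
i=3: 11!=69
i=4: 69==69 found!

Found at 4, 5 comps


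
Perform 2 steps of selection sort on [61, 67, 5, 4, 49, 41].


Initial: [61, 67, 5, 4, 49, 41]
Step 1: min=4 at 3
  Swap: [4, 67, 5, 61, 49, 41]
Step 2: min=5 at 2
  Swap: [4, 5, 67, 61, 49, 41]

After 2 steps: [4, 5, 67, 61, 49, 41]


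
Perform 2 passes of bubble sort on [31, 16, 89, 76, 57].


Initial: [31, 16, 89, 76, 57]
Pass 1: [16, 31, 76, 57, 89] (3 swaps)
Pass 2: [16, 31, 57, 76, 89] (1 swaps)

After 2 passes: [16, 31, 57, 76, 89]


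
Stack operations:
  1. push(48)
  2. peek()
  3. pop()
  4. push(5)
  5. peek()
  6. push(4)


push(48) -> [48]
peek()->48
pop()->48, []
push(5) -> [5]
peek()->5
push(4) -> [5, 4]

Final stack: [5, 4]


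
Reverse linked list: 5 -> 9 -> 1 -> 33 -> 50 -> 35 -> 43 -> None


Step 1: curr=5, set curr.next=prev(None) | reversed so far: 5
Step 2: curr=9, set curr.next=prev(5) | reversed so far: 9 -> 5
Step 3: curr=1, set curr.next=prev(9) | reversed so far: 1 -> 9 -> 5
Step 4: curr=33, set curr.next=prev(1) | reversed so far: 33 -> 1 -> 9 -> 5
Step 5: curr=50, set curr.next=prev(33) | reversed so far: 50 -> 33 -> 1 -> 9 -> 5
Step 6: curr=35, set curr.next=prev(50) | reversed so far: 35 -> 50 -> 33 -> 1 -> 9 -> 5
Step 7: curr=43, set curr.next=prev(35) | reversed so far: 43 -> 35 -> 50 -> 33 -> 1 -> 9 -> 5

43 -> 35 -> 50 -> 33 -> 1 -> 9 -> 5 -> None


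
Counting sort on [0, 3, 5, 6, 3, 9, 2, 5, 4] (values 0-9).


Input: [0, 3, 5, 6, 3, 9, 2, 5, 4]
Counts: [1, 0, 1, 2, 1, 2, 1, 0, 0, 1]

Sorted: [0, 2, 3, 3, 4, 5, 5, 6, 9]


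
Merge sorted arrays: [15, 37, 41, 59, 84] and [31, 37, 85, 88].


Take 15 from A
Take 31 from B
Take 37 from A
Take 37 from B
Take 41 from A
Take 59 from A
Take 84 from A

Merged: [15, 31, 37, 37, 41, 59, 84, 85, 88]


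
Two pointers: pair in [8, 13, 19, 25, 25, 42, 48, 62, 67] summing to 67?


lo=0(8)+hi=8(67)=75
lo=0(8)+hi=7(62)=70
lo=0(8)+hi=6(48)=56
lo=1(13)+hi=6(48)=61
lo=2(19)+hi=6(48)=67

Yes: 19+48=67


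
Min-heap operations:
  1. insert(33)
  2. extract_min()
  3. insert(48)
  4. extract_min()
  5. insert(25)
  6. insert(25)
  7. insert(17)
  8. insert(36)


insert(33) -> [33]
extract_min()->33, []
insert(48) -> [48]
extract_min()->48, []
insert(25) -> [25]
insert(25) -> [25, 25]
insert(17) -> [17, 25, 25]
insert(36) -> [17, 25, 25, 36]

Final heap: [17, 25, 25, 36]


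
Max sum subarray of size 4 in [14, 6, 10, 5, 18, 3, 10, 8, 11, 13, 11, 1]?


[0:4]: 35
[1:5]: 39
[2:6]: 36
[3:7]: 36
[4:8]: 39
[5:9]: 32
[6:10]: 42
[7:11]: 43
[8:12]: 36

Max: 43 at [7:11]


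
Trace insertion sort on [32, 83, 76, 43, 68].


Initial: [32, 83, 76, 43, 68]
Insert 83: [32, 83, 76, 43, 68]
Insert 76: [32, 76, 83, 43, 68]
Insert 43: [32, 43, 76, 83, 68]
Insert 68: [32, 43, 68, 76, 83]

Sorted: [32, 43, 68, 76, 83]


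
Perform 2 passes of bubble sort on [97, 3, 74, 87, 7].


Initial: [97, 3, 74, 87, 7]
Pass 1: [3, 74, 87, 7, 97] (4 swaps)
Pass 2: [3, 74, 7, 87, 97] (1 swaps)

After 2 passes: [3, 74, 7, 87, 97]


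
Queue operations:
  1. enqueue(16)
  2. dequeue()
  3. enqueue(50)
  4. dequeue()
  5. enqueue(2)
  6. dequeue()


enqueue(16) -> [16]
dequeue()->16, []
enqueue(50) -> [50]
dequeue()->50, []
enqueue(2) -> [2]
dequeue()->2, []

Final queue: []


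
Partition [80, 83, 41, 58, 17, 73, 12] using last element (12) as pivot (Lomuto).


Pivot: 12
Place pivot at 0: [12, 83, 41, 58, 17, 73, 80]

Partitioned: [12, 83, 41, 58, 17, 73, 80]


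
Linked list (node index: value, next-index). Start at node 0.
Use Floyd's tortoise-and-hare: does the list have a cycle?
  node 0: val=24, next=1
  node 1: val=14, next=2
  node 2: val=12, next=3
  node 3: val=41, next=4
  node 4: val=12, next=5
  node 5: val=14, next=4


Floyd's tortoise (slow, +1) and hare (fast, +2):
  init: slow=0, fast=0
  step 1: slow=1, fast=2
  step 2: slow=2, fast=4
  step 3: slow=3, fast=4
  step 4: slow=4, fast=4
  slow == fast at node 4: cycle detected

Cycle: yes


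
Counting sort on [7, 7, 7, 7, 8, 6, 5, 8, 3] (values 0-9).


Input: [7, 7, 7, 7, 8, 6, 5, 8, 3]
Counts: [0, 0, 0, 1, 0, 1, 1, 4, 2, 0]

Sorted: [3, 5, 6, 7, 7, 7, 7, 8, 8]


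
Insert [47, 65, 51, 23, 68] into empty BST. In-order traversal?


Insert 47: root
Insert 65: R from 47
Insert 51: R from 47 -> L from 65
Insert 23: L from 47
Insert 68: R from 47 -> R from 65

In-order: [23, 47, 51, 65, 68]


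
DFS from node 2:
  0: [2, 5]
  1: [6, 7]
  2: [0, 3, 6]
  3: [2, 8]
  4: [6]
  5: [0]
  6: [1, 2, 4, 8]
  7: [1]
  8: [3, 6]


Visit 2, push [6, 3, 0]
Visit 0, push [5]
Visit 5, push []
Visit 3, push [8]
Visit 8, push [6]
Visit 6, push [4, 1]
Visit 1, push [7]
Visit 7, push []
Visit 4, push []

DFS order: [2, 0, 5, 3, 8, 6, 1, 7, 4]


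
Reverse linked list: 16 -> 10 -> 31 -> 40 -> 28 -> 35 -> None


Step 1: curr=16, set curr.next=prev(None) | reversed so far: 16
Step 2: curr=10, set curr.next=prev(16) | reversed so far: 10 -> 16
Step 3: curr=31, set curr.next=prev(10) | reversed so far: 31 -> 10 -> 16
Step 4: curr=40, set curr.next=prev(31) | reversed so far: 40 -> 31 -> 10 -> 16
Step 5: curr=28, set curr.next=prev(40) | reversed so far: 28 -> 40 -> 31 -> 10 -> 16
Step 6: curr=35, set curr.next=prev(28) | reversed so far: 35 -> 28 -> 40 -> 31 -> 10 -> 16

35 -> 28 -> 40 -> 31 -> 10 -> 16 -> None


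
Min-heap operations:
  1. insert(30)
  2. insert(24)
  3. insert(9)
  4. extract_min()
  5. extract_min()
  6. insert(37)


insert(30) -> [30]
insert(24) -> [24, 30]
insert(9) -> [9, 30, 24]
extract_min()->9, [24, 30]
extract_min()->24, [30]
insert(37) -> [30, 37]

Final heap: [30, 37]


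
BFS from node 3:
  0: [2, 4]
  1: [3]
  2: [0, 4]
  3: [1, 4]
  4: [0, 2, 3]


Visit 3, enqueue [1, 4]
Visit 1, enqueue []
Visit 4, enqueue [0, 2]
Visit 0, enqueue []
Visit 2, enqueue []

BFS order: [3, 1, 4, 0, 2]


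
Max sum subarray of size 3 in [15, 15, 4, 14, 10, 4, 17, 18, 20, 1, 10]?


[0:3]: 34
[1:4]: 33
[2:5]: 28
[3:6]: 28
[4:7]: 31
[5:8]: 39
[6:9]: 55
[7:10]: 39
[8:11]: 31

Max: 55 at [6:9]


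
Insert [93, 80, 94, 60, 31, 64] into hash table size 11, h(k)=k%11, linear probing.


Insert 93: h=5 -> slot 5
Insert 80: h=3 -> slot 3
Insert 94: h=6 -> slot 6
Insert 60: h=5, 2 probes -> slot 7
Insert 31: h=9 -> slot 9
Insert 64: h=9, 1 probes -> slot 10

Table: [None, None, None, 80, None, 93, 94, 60, None, 31, 64]


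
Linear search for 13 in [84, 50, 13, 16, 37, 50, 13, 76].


i=0: 84!=13
i=1: 50!=13
i=2: 13==13 found!

Found at 2, 3 comps


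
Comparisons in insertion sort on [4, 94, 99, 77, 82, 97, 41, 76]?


Algorithm: insertion sort
Input: [4, 94, 99, 77, 82, 97, 41, 76]
Sorted: [4, 41, 76, 77, 82, 94, 97, 99]

22


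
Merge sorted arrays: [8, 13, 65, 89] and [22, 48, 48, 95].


Take 8 from A
Take 13 from A
Take 22 from B
Take 48 from B
Take 48 from B
Take 65 from A
Take 89 from A

Merged: [8, 13, 22, 48, 48, 65, 89, 95]


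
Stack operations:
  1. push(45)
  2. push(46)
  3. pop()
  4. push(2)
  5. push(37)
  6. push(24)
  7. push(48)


push(45) -> [45]
push(46) -> [45, 46]
pop()->46, [45]
push(2) -> [45, 2]
push(37) -> [45, 2, 37]
push(24) -> [45, 2, 37, 24]
push(48) -> [45, 2, 37, 24, 48]

Final stack: [45, 2, 37, 24, 48]


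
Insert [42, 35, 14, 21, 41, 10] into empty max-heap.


Insert 42: [42]
Insert 35: [42, 35]
Insert 14: [42, 35, 14]
Insert 21: [42, 35, 14, 21]
Insert 41: [42, 41, 14, 21, 35]
Insert 10: [42, 41, 14, 21, 35, 10]

Final heap: [42, 41, 14, 21, 35, 10]


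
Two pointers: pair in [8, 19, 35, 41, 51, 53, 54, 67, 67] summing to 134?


lo=0(8)+hi=8(67)=75
lo=1(19)+hi=8(67)=86
lo=2(35)+hi=8(67)=102
lo=3(41)+hi=8(67)=108
lo=4(51)+hi=8(67)=118
lo=5(53)+hi=8(67)=120
lo=6(54)+hi=8(67)=121
lo=7(67)+hi=8(67)=134

Yes: 67+67=134


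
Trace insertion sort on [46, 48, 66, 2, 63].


Initial: [46, 48, 66, 2, 63]
Insert 48: [46, 48, 66, 2, 63]
Insert 66: [46, 48, 66, 2, 63]
Insert 2: [2, 46, 48, 66, 63]
Insert 63: [2, 46, 48, 63, 66]

Sorted: [2, 46, 48, 63, 66]


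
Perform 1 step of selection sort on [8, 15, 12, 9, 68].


Initial: [8, 15, 12, 9, 68]
Step 1: min=8 at 0
  Swap: [8, 15, 12, 9, 68]

After 1 step: [8, 15, 12, 9, 68]


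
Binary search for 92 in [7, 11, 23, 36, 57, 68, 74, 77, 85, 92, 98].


Step 1: lo=0, hi=10, mid=5, val=68
Step 2: lo=6, hi=10, mid=8, val=85
Step 3: lo=9, hi=10, mid=9, val=92

Found at index 9


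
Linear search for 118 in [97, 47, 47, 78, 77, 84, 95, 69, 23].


i=0: 97!=118
i=1: 47!=118
i=2: 47!=118
i=3: 78!=118
i=4: 77!=118
i=5: 84!=118
i=6: 95!=118
i=7: 69!=118
i=8: 23!=118

Not found, 9 comps


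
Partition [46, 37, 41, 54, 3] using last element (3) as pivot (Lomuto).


Pivot: 3
Place pivot at 0: [3, 37, 41, 54, 46]

Partitioned: [3, 37, 41, 54, 46]


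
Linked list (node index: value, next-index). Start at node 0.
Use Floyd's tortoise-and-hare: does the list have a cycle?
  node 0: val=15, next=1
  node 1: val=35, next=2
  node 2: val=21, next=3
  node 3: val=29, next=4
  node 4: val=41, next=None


Floyd's tortoise (slow, +1) and hare (fast, +2):
  init: slow=0, fast=0
  step 1: slow=1, fast=2
  step 2: slow=2, fast=4
  step 3: fast -> None, no cycle

Cycle: no


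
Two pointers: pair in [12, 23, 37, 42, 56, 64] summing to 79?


lo=0(12)+hi=5(64)=76
lo=1(23)+hi=5(64)=87
lo=1(23)+hi=4(56)=79

Yes: 23+56=79


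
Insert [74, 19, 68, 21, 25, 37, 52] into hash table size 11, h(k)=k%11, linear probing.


Insert 74: h=8 -> slot 8
Insert 19: h=8, 1 probes -> slot 9
Insert 68: h=2 -> slot 2
Insert 21: h=10 -> slot 10
Insert 25: h=3 -> slot 3
Insert 37: h=4 -> slot 4
Insert 52: h=8, 3 probes -> slot 0

Table: [52, None, 68, 25, 37, None, None, None, 74, 19, 21]


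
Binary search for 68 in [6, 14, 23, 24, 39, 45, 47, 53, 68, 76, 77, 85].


Step 1: lo=0, hi=11, mid=5, val=45
Step 2: lo=6, hi=11, mid=8, val=68

Found at index 8


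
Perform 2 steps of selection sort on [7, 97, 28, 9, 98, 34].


Initial: [7, 97, 28, 9, 98, 34]
Step 1: min=7 at 0
  Swap: [7, 97, 28, 9, 98, 34]
Step 2: min=9 at 3
  Swap: [7, 9, 28, 97, 98, 34]

After 2 steps: [7, 9, 28, 97, 98, 34]


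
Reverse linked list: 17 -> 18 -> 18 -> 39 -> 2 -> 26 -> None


Step 1: curr=17, set curr.next=prev(None) | reversed so far: 17
Step 2: curr=18, set curr.next=prev(17) | reversed so far: 18 -> 17
Step 3: curr=18, set curr.next=prev(18) | reversed so far: 18 -> 18 -> 17
Step 4: curr=39, set curr.next=prev(18) | reversed so far: 39 -> 18 -> 18 -> 17
Step 5: curr=2, set curr.next=prev(39) | reversed so far: 2 -> 39 -> 18 -> 18 -> 17
Step 6: curr=26, set curr.next=prev(2) | reversed so far: 26 -> 2 -> 39 -> 18 -> 18 -> 17

26 -> 2 -> 39 -> 18 -> 18 -> 17 -> None


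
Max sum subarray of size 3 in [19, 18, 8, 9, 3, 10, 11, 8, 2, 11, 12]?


[0:3]: 45
[1:4]: 35
[2:5]: 20
[3:6]: 22
[4:7]: 24
[5:8]: 29
[6:9]: 21
[7:10]: 21
[8:11]: 25

Max: 45 at [0:3]


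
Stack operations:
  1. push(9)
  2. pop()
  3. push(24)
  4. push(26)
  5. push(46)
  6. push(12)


push(9) -> [9]
pop()->9, []
push(24) -> [24]
push(26) -> [24, 26]
push(46) -> [24, 26, 46]
push(12) -> [24, 26, 46, 12]

Final stack: [24, 26, 46, 12]


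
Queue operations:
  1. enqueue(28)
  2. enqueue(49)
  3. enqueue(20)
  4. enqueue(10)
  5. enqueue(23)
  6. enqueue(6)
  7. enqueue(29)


enqueue(28) -> [28]
enqueue(49) -> [28, 49]
enqueue(20) -> [28, 49, 20]
enqueue(10) -> [28, 49, 20, 10]
enqueue(23) -> [28, 49, 20, 10, 23]
enqueue(6) -> [28, 49, 20, 10, 23, 6]
enqueue(29) -> [28, 49, 20, 10, 23, 6, 29]

Final queue: [28, 49, 20, 10, 23, 6, 29]


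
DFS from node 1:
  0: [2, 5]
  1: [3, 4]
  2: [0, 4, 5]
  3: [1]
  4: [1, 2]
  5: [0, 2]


Visit 1, push [4, 3]
Visit 3, push []
Visit 4, push [2]
Visit 2, push [5, 0]
Visit 0, push [5]
Visit 5, push []

DFS order: [1, 3, 4, 2, 0, 5]


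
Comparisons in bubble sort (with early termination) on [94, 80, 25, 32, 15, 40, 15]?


Algorithm: bubble sort (with early termination)
Input: [94, 80, 25, 32, 15, 40, 15]
Sorted: [15, 15, 25, 32, 40, 80, 94]

21


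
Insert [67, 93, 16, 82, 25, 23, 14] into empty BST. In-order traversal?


Insert 67: root
Insert 93: R from 67
Insert 16: L from 67
Insert 82: R from 67 -> L from 93
Insert 25: L from 67 -> R from 16
Insert 23: L from 67 -> R from 16 -> L from 25
Insert 14: L from 67 -> L from 16

In-order: [14, 16, 23, 25, 67, 82, 93]


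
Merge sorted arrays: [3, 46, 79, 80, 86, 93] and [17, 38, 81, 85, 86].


Take 3 from A
Take 17 from B
Take 38 from B
Take 46 from A
Take 79 from A
Take 80 from A
Take 81 from B
Take 85 from B
Take 86 from A
Take 86 from B

Merged: [3, 17, 38, 46, 79, 80, 81, 85, 86, 86, 93]


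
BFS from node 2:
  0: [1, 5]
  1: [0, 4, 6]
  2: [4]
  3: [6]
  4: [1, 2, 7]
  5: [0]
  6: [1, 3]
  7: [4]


Visit 2, enqueue [4]
Visit 4, enqueue [1, 7]
Visit 1, enqueue [0, 6]
Visit 7, enqueue []
Visit 0, enqueue [5]
Visit 6, enqueue [3]
Visit 5, enqueue []
Visit 3, enqueue []

BFS order: [2, 4, 1, 7, 0, 6, 5, 3]


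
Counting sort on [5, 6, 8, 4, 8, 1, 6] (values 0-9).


Input: [5, 6, 8, 4, 8, 1, 6]
Counts: [0, 1, 0, 0, 1, 1, 2, 0, 2, 0]

Sorted: [1, 4, 5, 6, 6, 8, 8]


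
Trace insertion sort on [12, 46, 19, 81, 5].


Initial: [12, 46, 19, 81, 5]
Insert 46: [12, 46, 19, 81, 5]
Insert 19: [12, 19, 46, 81, 5]
Insert 81: [12, 19, 46, 81, 5]
Insert 5: [5, 12, 19, 46, 81]

Sorted: [5, 12, 19, 46, 81]


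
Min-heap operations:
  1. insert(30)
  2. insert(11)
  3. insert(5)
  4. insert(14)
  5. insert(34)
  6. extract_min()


insert(30) -> [30]
insert(11) -> [11, 30]
insert(5) -> [5, 30, 11]
insert(14) -> [5, 14, 11, 30]
insert(34) -> [5, 14, 11, 30, 34]
extract_min()->5, [11, 14, 34, 30]

Final heap: [11, 14, 34, 30]


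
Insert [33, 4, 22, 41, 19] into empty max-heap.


Insert 33: [33]
Insert 4: [33, 4]
Insert 22: [33, 4, 22]
Insert 41: [41, 33, 22, 4]
Insert 19: [41, 33, 22, 4, 19]

Final heap: [41, 33, 22, 4, 19]


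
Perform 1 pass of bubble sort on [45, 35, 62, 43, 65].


Initial: [45, 35, 62, 43, 65]
Pass 1: [35, 45, 43, 62, 65] (2 swaps)

After 1 pass: [35, 45, 43, 62, 65]


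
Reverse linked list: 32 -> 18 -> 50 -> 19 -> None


Step 1: curr=32, set curr.next=prev(None) | reversed so far: 32
Step 2: curr=18, set curr.next=prev(32) | reversed so far: 18 -> 32
Step 3: curr=50, set curr.next=prev(18) | reversed so far: 50 -> 18 -> 32
Step 4: curr=19, set curr.next=prev(50) | reversed so far: 19 -> 50 -> 18 -> 32

19 -> 50 -> 18 -> 32 -> None


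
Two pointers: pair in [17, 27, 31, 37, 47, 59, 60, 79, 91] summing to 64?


lo=0(17)+hi=8(91)=108
lo=0(17)+hi=7(79)=96
lo=0(17)+hi=6(60)=77
lo=0(17)+hi=5(59)=76
lo=0(17)+hi=4(47)=64

Yes: 17+47=64


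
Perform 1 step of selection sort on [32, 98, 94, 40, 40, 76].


Initial: [32, 98, 94, 40, 40, 76]
Step 1: min=32 at 0
  Swap: [32, 98, 94, 40, 40, 76]

After 1 step: [32, 98, 94, 40, 40, 76]


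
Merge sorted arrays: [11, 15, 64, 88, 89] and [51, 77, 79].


Take 11 from A
Take 15 from A
Take 51 from B
Take 64 from A
Take 77 from B
Take 79 from B

Merged: [11, 15, 51, 64, 77, 79, 88, 89]


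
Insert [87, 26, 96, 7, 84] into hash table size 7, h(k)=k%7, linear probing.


Insert 87: h=3 -> slot 3
Insert 26: h=5 -> slot 5
Insert 96: h=5, 1 probes -> slot 6
Insert 7: h=0 -> slot 0
Insert 84: h=0, 1 probes -> slot 1

Table: [7, 84, None, 87, None, 26, 96]


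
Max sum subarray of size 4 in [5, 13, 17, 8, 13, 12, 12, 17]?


[0:4]: 43
[1:5]: 51
[2:6]: 50
[3:7]: 45
[4:8]: 54

Max: 54 at [4:8]


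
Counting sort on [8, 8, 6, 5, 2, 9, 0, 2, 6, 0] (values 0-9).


Input: [8, 8, 6, 5, 2, 9, 0, 2, 6, 0]
Counts: [2, 0, 2, 0, 0, 1, 2, 0, 2, 1]

Sorted: [0, 0, 2, 2, 5, 6, 6, 8, 8, 9]


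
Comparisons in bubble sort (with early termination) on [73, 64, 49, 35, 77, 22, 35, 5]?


Algorithm: bubble sort (with early termination)
Input: [73, 64, 49, 35, 77, 22, 35, 5]
Sorted: [5, 22, 35, 35, 49, 64, 73, 77]

28


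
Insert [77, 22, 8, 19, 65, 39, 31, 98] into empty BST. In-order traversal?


Insert 77: root
Insert 22: L from 77
Insert 8: L from 77 -> L from 22
Insert 19: L from 77 -> L from 22 -> R from 8
Insert 65: L from 77 -> R from 22
Insert 39: L from 77 -> R from 22 -> L from 65
Insert 31: L from 77 -> R from 22 -> L from 65 -> L from 39
Insert 98: R from 77

In-order: [8, 19, 22, 31, 39, 65, 77, 98]


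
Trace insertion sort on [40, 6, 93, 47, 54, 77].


Initial: [40, 6, 93, 47, 54, 77]
Insert 6: [6, 40, 93, 47, 54, 77]
Insert 93: [6, 40, 93, 47, 54, 77]
Insert 47: [6, 40, 47, 93, 54, 77]
Insert 54: [6, 40, 47, 54, 93, 77]
Insert 77: [6, 40, 47, 54, 77, 93]

Sorted: [6, 40, 47, 54, 77, 93]


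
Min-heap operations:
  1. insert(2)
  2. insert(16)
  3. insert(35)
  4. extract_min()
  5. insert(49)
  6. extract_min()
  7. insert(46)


insert(2) -> [2]
insert(16) -> [2, 16]
insert(35) -> [2, 16, 35]
extract_min()->2, [16, 35]
insert(49) -> [16, 35, 49]
extract_min()->16, [35, 49]
insert(46) -> [35, 49, 46]

Final heap: [35, 49, 46]


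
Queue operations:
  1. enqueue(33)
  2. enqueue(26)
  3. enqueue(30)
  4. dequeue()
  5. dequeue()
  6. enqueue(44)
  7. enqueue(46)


enqueue(33) -> [33]
enqueue(26) -> [33, 26]
enqueue(30) -> [33, 26, 30]
dequeue()->33, [26, 30]
dequeue()->26, [30]
enqueue(44) -> [30, 44]
enqueue(46) -> [30, 44, 46]

Final queue: [30, 44, 46]


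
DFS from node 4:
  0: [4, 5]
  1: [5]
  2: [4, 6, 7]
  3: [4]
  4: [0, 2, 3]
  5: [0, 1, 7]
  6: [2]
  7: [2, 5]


Visit 4, push [3, 2, 0]
Visit 0, push [5]
Visit 5, push [7, 1]
Visit 1, push []
Visit 7, push [2]
Visit 2, push [6]
Visit 6, push []
Visit 3, push []

DFS order: [4, 0, 5, 1, 7, 2, 6, 3]


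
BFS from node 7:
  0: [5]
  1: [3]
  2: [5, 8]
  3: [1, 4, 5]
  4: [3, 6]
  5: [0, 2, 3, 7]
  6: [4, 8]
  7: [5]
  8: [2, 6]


Visit 7, enqueue [5]
Visit 5, enqueue [0, 2, 3]
Visit 0, enqueue []
Visit 2, enqueue [8]
Visit 3, enqueue [1, 4]
Visit 8, enqueue [6]
Visit 1, enqueue []
Visit 4, enqueue []
Visit 6, enqueue []

BFS order: [7, 5, 0, 2, 3, 8, 1, 4, 6]


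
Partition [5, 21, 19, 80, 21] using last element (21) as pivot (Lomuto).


Pivot: 21
  5 <= 21: advance i (no swap)
  21 <= 21: advance i (no swap)
  19 <= 21: advance i (no swap)
Place pivot at 3: [5, 21, 19, 21, 80]

Partitioned: [5, 21, 19, 21, 80]


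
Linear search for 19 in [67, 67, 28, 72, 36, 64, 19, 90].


i=0: 67!=19
i=1: 67!=19
i=2: 28!=19
i=3: 72!=19
i=4: 36!=19
i=5: 64!=19
i=6: 19==19 found!

Found at 6, 7 comps


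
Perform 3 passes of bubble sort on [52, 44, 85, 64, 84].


Initial: [52, 44, 85, 64, 84]
Pass 1: [44, 52, 64, 84, 85] (3 swaps)
Pass 2: [44, 52, 64, 84, 85] (0 swaps)
Pass 3: [44, 52, 64, 84, 85] (0 swaps)

After 3 passes: [44, 52, 64, 84, 85]


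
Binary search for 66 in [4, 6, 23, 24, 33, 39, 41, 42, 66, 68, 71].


Step 1: lo=0, hi=10, mid=5, val=39
Step 2: lo=6, hi=10, mid=8, val=66

Found at index 8


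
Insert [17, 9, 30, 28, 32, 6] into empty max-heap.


Insert 17: [17]
Insert 9: [17, 9]
Insert 30: [30, 9, 17]
Insert 28: [30, 28, 17, 9]
Insert 32: [32, 30, 17, 9, 28]
Insert 6: [32, 30, 17, 9, 28, 6]

Final heap: [32, 30, 17, 9, 28, 6]


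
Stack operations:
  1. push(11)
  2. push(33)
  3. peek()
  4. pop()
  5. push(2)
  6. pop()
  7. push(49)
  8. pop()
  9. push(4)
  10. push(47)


push(11) -> [11]
push(33) -> [11, 33]
peek()->33
pop()->33, [11]
push(2) -> [11, 2]
pop()->2, [11]
push(49) -> [11, 49]
pop()->49, [11]
push(4) -> [11, 4]
push(47) -> [11, 4, 47]

Final stack: [11, 4, 47]


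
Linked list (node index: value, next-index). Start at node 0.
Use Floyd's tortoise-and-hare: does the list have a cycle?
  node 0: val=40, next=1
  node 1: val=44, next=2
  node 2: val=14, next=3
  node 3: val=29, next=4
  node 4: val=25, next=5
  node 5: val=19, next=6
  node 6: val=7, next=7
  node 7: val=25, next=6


Floyd's tortoise (slow, +1) and hare (fast, +2):
  init: slow=0, fast=0
  step 1: slow=1, fast=2
  step 2: slow=2, fast=4
  step 3: slow=3, fast=6
  step 4: slow=4, fast=6
  step 5: slow=5, fast=6
  step 6: slow=6, fast=6
  slow == fast at node 6: cycle detected

Cycle: yes


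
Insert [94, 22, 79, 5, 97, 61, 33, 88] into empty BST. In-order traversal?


Insert 94: root
Insert 22: L from 94
Insert 79: L from 94 -> R from 22
Insert 5: L from 94 -> L from 22
Insert 97: R from 94
Insert 61: L from 94 -> R from 22 -> L from 79
Insert 33: L from 94 -> R from 22 -> L from 79 -> L from 61
Insert 88: L from 94 -> R from 22 -> R from 79

In-order: [5, 22, 33, 61, 79, 88, 94, 97]


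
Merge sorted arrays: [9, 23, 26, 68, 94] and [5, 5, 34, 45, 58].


Take 5 from B
Take 5 from B
Take 9 from A
Take 23 from A
Take 26 from A
Take 34 from B
Take 45 from B
Take 58 from B

Merged: [5, 5, 9, 23, 26, 34, 45, 58, 68, 94]


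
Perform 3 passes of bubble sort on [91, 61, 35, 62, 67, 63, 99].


Initial: [91, 61, 35, 62, 67, 63, 99]
Pass 1: [61, 35, 62, 67, 63, 91, 99] (5 swaps)
Pass 2: [35, 61, 62, 63, 67, 91, 99] (2 swaps)
Pass 3: [35, 61, 62, 63, 67, 91, 99] (0 swaps)

After 3 passes: [35, 61, 62, 63, 67, 91, 99]


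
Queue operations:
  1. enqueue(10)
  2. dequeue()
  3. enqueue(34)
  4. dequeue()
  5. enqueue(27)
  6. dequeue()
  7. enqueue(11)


enqueue(10) -> [10]
dequeue()->10, []
enqueue(34) -> [34]
dequeue()->34, []
enqueue(27) -> [27]
dequeue()->27, []
enqueue(11) -> [11]

Final queue: [11]


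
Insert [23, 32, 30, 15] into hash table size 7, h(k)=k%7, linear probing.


Insert 23: h=2 -> slot 2
Insert 32: h=4 -> slot 4
Insert 30: h=2, 1 probes -> slot 3
Insert 15: h=1 -> slot 1

Table: [None, 15, 23, 30, 32, None, None]


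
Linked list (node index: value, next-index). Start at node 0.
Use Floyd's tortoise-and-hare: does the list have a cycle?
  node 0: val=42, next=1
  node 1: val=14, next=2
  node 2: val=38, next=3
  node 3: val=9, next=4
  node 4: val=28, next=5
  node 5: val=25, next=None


Floyd's tortoise (slow, +1) and hare (fast, +2):
  init: slow=0, fast=0
  step 1: slow=1, fast=2
  step 2: slow=2, fast=4
  step 3: fast 4->5->None, no cycle

Cycle: no


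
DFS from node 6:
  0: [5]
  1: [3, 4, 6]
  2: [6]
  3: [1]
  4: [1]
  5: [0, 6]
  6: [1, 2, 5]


Visit 6, push [5, 2, 1]
Visit 1, push [4, 3]
Visit 3, push []
Visit 4, push []
Visit 2, push []
Visit 5, push [0]
Visit 0, push []

DFS order: [6, 1, 3, 4, 2, 5, 0]


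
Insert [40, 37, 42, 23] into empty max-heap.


Insert 40: [40]
Insert 37: [40, 37]
Insert 42: [42, 37, 40]
Insert 23: [42, 37, 40, 23]

Final heap: [42, 37, 40, 23]


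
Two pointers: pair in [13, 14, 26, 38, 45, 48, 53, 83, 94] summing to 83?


lo=0(13)+hi=8(94)=107
lo=0(13)+hi=7(83)=96
lo=0(13)+hi=6(53)=66
lo=1(14)+hi=6(53)=67
lo=2(26)+hi=6(53)=79
lo=3(38)+hi=6(53)=91
lo=3(38)+hi=5(48)=86
lo=3(38)+hi=4(45)=83

Yes: 38+45=83


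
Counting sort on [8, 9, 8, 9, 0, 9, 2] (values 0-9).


Input: [8, 9, 8, 9, 0, 9, 2]
Counts: [1, 0, 1, 0, 0, 0, 0, 0, 2, 3]

Sorted: [0, 2, 8, 8, 9, 9, 9]


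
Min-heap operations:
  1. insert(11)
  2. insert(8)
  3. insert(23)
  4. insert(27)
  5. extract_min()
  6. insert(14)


insert(11) -> [11]
insert(8) -> [8, 11]
insert(23) -> [8, 11, 23]
insert(27) -> [8, 11, 23, 27]
extract_min()->8, [11, 27, 23]
insert(14) -> [11, 14, 23, 27]

Final heap: [11, 14, 23, 27]


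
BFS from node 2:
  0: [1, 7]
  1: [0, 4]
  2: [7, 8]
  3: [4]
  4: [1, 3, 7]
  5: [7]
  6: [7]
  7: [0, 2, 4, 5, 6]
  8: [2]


Visit 2, enqueue [7, 8]
Visit 7, enqueue [0, 4, 5, 6]
Visit 8, enqueue []
Visit 0, enqueue [1]
Visit 4, enqueue [3]
Visit 5, enqueue []
Visit 6, enqueue []
Visit 1, enqueue []
Visit 3, enqueue []

BFS order: [2, 7, 8, 0, 4, 5, 6, 1, 3]


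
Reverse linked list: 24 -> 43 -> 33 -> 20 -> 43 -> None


Step 1: curr=24, set curr.next=prev(None) | reversed so far: 24
Step 2: curr=43, set curr.next=prev(24) | reversed so far: 43 -> 24
Step 3: curr=33, set curr.next=prev(43) | reversed so far: 33 -> 43 -> 24
Step 4: curr=20, set curr.next=prev(33) | reversed so far: 20 -> 33 -> 43 -> 24
Step 5: curr=43, set curr.next=prev(20) | reversed so far: 43 -> 20 -> 33 -> 43 -> 24

43 -> 20 -> 33 -> 43 -> 24 -> None


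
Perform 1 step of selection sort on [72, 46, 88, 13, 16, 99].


Initial: [72, 46, 88, 13, 16, 99]
Step 1: min=13 at 3
  Swap: [13, 46, 88, 72, 16, 99]

After 1 step: [13, 46, 88, 72, 16, 99]


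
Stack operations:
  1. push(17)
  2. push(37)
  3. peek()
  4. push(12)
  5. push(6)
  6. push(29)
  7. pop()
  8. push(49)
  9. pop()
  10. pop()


push(17) -> [17]
push(37) -> [17, 37]
peek()->37
push(12) -> [17, 37, 12]
push(6) -> [17, 37, 12, 6]
push(29) -> [17, 37, 12, 6, 29]
pop()->29, [17, 37, 12, 6]
push(49) -> [17, 37, 12, 6, 49]
pop()->49, [17, 37, 12, 6]
pop()->6, [17, 37, 12]

Final stack: [17, 37, 12]


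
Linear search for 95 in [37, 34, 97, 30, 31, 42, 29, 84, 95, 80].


i=0: 37!=95
i=1: 34!=95
i=2: 97!=95
i=3: 30!=95
i=4: 31!=95
i=5: 42!=95
i=6: 29!=95
i=7: 84!=95
i=8: 95==95 found!

Found at 8, 9 comps


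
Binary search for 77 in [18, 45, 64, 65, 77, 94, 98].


Step 1: lo=0, hi=6, mid=3, val=65
Step 2: lo=4, hi=6, mid=5, val=94
Step 3: lo=4, hi=4, mid=4, val=77

Found at index 4


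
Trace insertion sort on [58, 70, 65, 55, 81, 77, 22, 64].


Initial: [58, 70, 65, 55, 81, 77, 22, 64]
Insert 70: [58, 70, 65, 55, 81, 77, 22, 64]
Insert 65: [58, 65, 70, 55, 81, 77, 22, 64]
Insert 55: [55, 58, 65, 70, 81, 77, 22, 64]
Insert 81: [55, 58, 65, 70, 81, 77, 22, 64]
Insert 77: [55, 58, 65, 70, 77, 81, 22, 64]
Insert 22: [22, 55, 58, 65, 70, 77, 81, 64]
Insert 64: [22, 55, 58, 64, 65, 70, 77, 81]

Sorted: [22, 55, 58, 64, 65, 70, 77, 81]


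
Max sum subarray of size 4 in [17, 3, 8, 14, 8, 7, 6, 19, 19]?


[0:4]: 42
[1:5]: 33
[2:6]: 37
[3:7]: 35
[4:8]: 40
[5:9]: 51

Max: 51 at [5:9]


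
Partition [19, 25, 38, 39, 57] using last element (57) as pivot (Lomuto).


Pivot: 57
  19 <= 57: advance i (no swap)
  25 <= 57: advance i (no swap)
  38 <= 57: advance i (no swap)
  39 <= 57: advance i (no swap)
Place pivot at 4: [19, 25, 38, 39, 57]

Partitioned: [19, 25, 38, 39, 57]
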